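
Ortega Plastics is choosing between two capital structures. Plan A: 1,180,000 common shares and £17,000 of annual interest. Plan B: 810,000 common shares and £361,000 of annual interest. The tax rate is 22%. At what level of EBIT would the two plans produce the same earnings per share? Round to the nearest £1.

Set EPS_A = EPS_B: (EBIT − £17,000)(1 − 0.22) ÷ 1,180,000 = (EBIT − £361,000)(1 − 0.22) ÷ 810,000.
Cancelling (1 − t) and cross-multiplying: 810,000·(EBIT − 17,000) = 1,180,000·(EBIT − 361,000).
Solving, EBIT = (361,000·1,180,000 − 17,000·810,000) / (1,180,000 − 810,000) = 412,210,000,000 / 370,000 = 1,114,081.08.

£1,114,081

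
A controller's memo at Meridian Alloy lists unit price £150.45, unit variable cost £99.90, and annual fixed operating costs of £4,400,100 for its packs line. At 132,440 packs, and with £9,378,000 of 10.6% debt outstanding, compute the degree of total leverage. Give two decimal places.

5.15

At 132,440 units, contribution = 132,440 × £50.55 = £6,694,842.00.
Operating income = contribution − fixed costs = £6,694,842.00 − £4,400,100 = £2,294,742.00. Interest = £994,068.00, so EBIT − I = £1,300,674.00.
Degree of total leverage = total CM / (EBIT − interest) = £6,694,842.00 / £1,300,674.00 = 5.1472.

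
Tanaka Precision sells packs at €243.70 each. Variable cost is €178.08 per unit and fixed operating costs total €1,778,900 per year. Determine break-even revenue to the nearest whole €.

€6,606,491

CM per unit = €243.70 − €178.08 = €65.62; CM ratio = €65.62 / €243.70 = 0.2693.
Break-even revenue = fixed costs × price ÷ CM = €1,778,900 × €243.70 ÷ €65.62 = €6,606,491.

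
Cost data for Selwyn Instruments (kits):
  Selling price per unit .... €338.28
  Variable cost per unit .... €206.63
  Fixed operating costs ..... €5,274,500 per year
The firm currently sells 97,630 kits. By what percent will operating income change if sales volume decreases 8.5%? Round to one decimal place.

Total contribution margin = 97,630 × €131.65 = €12,852,989.50.
Operating income = contribution − fixed costs = €12,852,989.50 − €5,274,500 = €7,578,489.50.
Degree of operating leverage = €12,852,989.50 / €7,578,489.50 = 1.6960.
So EBIT moves 1.6960 × (-8.5%) = -14.4%.

-14.4%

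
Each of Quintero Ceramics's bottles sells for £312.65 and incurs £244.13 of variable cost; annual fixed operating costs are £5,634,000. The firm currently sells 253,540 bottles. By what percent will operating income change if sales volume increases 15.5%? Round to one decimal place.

+22.9%

Total contribution margin = 253,540 × £68.52 = £17,372,560.80.
Operating income = contribution − fixed costs = £17,372,560.80 − £5,634,000 = £11,738,560.80.
So DOL = total CM / EBIT = £17,372,560.80 / £11,738,560.80 = 1.4800.
%ΔEBIT = DOL × %ΔSales = 1.4800 × +15.5% = +22.9%.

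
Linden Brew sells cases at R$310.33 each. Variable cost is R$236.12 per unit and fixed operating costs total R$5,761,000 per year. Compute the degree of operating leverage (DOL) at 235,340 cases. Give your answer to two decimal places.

1.49

Total contribution margin = 235,340 × R$74.21 = R$17,464,581.40.
EBIT = R$17,464,581.40 − R$5,761,000 = R$11,703,581.40.
Degree of operating leverage = R$17,464,581.40 / R$11,703,581.40 = 1.4922.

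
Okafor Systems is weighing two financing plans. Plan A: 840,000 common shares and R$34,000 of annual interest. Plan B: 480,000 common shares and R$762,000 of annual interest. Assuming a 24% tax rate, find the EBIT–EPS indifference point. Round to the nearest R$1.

Set EPS_A = EPS_B: (EBIT − R$34,000)(1 − 0.24) ÷ 840,000 = (EBIT − R$762,000)(1 − 0.24) ÷ 480,000.
The (1 − t) factor cancels: (EBIT − 34,000) × 480,000 = (EBIT − 762,000) × 840,000.
EBIT × (840,000 − 480,000) = 762,000 × 840,000 − 34,000 × 480,000 = 623,760,000,000, so EBIT = 623,760,000,000 ÷ 360,000 = 1,732,666.67.

R$1,732,667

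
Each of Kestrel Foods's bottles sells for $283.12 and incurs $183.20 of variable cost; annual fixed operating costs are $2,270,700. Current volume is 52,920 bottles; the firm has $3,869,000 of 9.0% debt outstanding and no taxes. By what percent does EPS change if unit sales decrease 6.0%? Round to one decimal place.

-11.9%

Total contribution margin = 52,920 × $99.92 = $5,287,766.40.
Operating income = contribution − fixed costs = $5,287,766.40 − $2,270,700 = $3,017,066.40.
After interest of $348,210.00, pre-tax earnings = $2,668,856.40.
Degree of combined leverage = contribution ÷ (EBIT − I) = $5,287,766.40 ÷ $2,668,856.40 = 1.9813.
%ΔEPS = DCL × %ΔSales = 1.9813 × -6.0% = -11.9%.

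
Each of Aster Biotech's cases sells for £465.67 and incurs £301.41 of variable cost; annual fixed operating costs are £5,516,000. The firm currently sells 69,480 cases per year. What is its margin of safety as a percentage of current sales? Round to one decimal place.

51.7%

Contribution margin per unit = £465.67 − £301.41 = £164.26. Break-even units = £5,516,000 ÷ £164.26 = 33,580.91; break-even revenue = 33,580.91 × £465.67 = £15,637,621.58.
Current sales = 69,480 × £465.67 = £32,354,751.60.
Margin of safety = (£32,354,751.60 − £15,637,621.58) ÷ £32,354,751.60 = 51.7%.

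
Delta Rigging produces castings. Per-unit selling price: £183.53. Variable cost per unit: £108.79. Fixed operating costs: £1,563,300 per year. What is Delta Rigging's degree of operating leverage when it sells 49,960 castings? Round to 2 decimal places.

1.72

Contribution at this volume is 49,960 × £74.74 = £3,734,010.40.
Operating income = contribution − fixed costs = £3,734,010.40 − £1,563,300 = £2,170,710.40.
DOL = contribution ÷ EBIT = £3,734,010.40 ÷ £2,170,710.40 = 1.7202.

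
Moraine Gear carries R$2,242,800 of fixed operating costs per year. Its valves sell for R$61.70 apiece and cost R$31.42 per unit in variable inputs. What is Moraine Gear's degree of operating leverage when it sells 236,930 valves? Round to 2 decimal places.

1.45

Contribution at this volume is 236,930 × R$30.28 = R$7,174,240.40.
EBIT = R$7,174,240.40 − R$2,242,800 = R$4,931,440.40.
So DOL = total CM / EBIT = R$7,174,240.40 / R$4,931,440.40 = 1.4548.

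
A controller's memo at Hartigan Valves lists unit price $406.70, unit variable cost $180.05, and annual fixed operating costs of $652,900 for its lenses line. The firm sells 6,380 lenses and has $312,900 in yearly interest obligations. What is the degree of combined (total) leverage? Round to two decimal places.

Contribution at this volume is 6,380 × $226.65 = $1,446,027.00.
Subtracting fixed costs: EBIT = $1,446,027.00 − $652,900 = $793,127.00. Interest = $312,900.00, so EBIT − I = $480,227.00.
Degree of total leverage = total CM / (EBIT − interest) = $1,446,027.00 / $480,227.00 = 3.0111.

3.01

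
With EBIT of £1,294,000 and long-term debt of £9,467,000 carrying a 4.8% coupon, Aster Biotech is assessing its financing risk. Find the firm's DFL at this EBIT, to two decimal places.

1.54

Interest = £454,416.00.
DFL = EBIT ÷ (EBIT − I) = £1,294,000 ÷ (£1,294,000 − £454,416.00) = £1,294,000 ÷ £839,584.00 = 1.5412.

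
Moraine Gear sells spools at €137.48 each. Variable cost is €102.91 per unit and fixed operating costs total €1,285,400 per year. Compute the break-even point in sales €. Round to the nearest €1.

CM per unit = €137.48 − €102.91 = €34.57; CM ratio = €34.57 / €137.48 = 0.2515.
Break-even sales = FC ÷ CM ratio = €1,285,400 × €137.48 / €34.57 = €5,111,854.

€5,111,854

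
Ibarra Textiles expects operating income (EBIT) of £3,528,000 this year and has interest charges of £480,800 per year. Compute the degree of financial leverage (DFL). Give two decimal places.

1.16

Interest = £480,800.00.
DFL = EBIT ÷ (EBIT − I) = £3,528,000 ÷ (£3,528,000 − £480,800.00) = £3,528,000 ÷ £3,047,200.00 = 1.1578.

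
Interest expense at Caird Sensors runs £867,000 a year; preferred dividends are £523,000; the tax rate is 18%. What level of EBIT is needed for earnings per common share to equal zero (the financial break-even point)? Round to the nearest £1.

Preferred dividends are paid after tax, so their pre-tax equivalent is £523,000 ÷ (1 − 0.18) = £637,804.88.
Financial break-even EBIT = interest + D_p ÷ (1 − t) = £867,000 + £637,804.88 = £1,504,804.88.

£1,504,805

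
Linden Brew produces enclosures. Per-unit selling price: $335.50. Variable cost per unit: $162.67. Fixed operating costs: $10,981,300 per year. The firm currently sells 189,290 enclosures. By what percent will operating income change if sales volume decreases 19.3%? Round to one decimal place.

Total contribution margin = 189,290 × $172.83 = $32,714,990.70.
EBIT = $32,714,990.70 − $10,981,300 = $21,733,690.70.
Degree of operating leverage = $32,714,990.70 / $21,733,690.70 = 1.5053.
So EBIT moves 1.5053 × (-19.3%) = -29.1%.

-29.1%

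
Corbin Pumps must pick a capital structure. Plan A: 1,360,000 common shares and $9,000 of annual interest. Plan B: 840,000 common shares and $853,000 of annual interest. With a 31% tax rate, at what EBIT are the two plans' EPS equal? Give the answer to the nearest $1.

$2,216,385

At indifference, (EBIT − 9,000)(1 − t)/1,360,000 = (EBIT − 853,000)(1 − t)/840,000.
Cancelling (1 − t) and cross-multiplying: 840,000·(EBIT − 9,000) = 1,360,000·(EBIT − 853,000).
Solving, EBIT = (853,000·1,360,000 − 9,000·840,000) / (1,360,000 − 840,000) = 1,152,520,000,000 / 520,000 = 2,216,384.62.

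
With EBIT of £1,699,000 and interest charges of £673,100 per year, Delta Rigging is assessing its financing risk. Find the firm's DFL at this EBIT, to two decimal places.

Interest = £673,100.00.
DFL = EBIT ÷ (EBIT − I) = £1,699,000 ÷ (£1,699,000 − £673,100.00) = £1,699,000 ÷ £1,025,900.00 = 1.6561.

1.66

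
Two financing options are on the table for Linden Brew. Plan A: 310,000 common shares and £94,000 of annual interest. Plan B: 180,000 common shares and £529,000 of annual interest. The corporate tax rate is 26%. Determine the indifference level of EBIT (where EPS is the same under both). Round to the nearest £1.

Set EPS_A = EPS_B: (EBIT − £94,000)(1 − 0.26) ÷ 310,000 = (EBIT − £529,000)(1 − 0.26) ÷ 180,000.
Cancelling (1 − t) and cross-multiplying: 180,000·(EBIT − 94,000) = 310,000·(EBIT − 529,000).
Solving, EBIT = (529,000·310,000 − 94,000·180,000) / (310,000 − 180,000) = 147,070,000,000 / 130,000 = 1,131,307.69.

£1,131,308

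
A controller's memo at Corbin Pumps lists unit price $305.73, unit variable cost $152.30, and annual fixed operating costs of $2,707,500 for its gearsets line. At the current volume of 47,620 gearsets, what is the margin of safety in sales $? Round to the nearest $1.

$9,163,803

Unit CM = price − variable cost = $305.73 − $152.30 = $153.43. Break-even units = $2,707,500 ÷ $153.43 = 17,646.48; break-even revenue = 17,646.48 × $305.73 = $5,395,059.47.
Current sales = 47,620 × $305.73 = $14,558,862.60.
Margin of safety = $14,558,862.60 − $5,395,059.47 = $9,163,803.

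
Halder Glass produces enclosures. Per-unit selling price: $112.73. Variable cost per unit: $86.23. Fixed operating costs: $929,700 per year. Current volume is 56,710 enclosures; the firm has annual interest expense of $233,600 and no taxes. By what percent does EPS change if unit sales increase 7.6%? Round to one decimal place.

At 56,710 units, contribution = 56,710 × $26.50 = $1,502,815.00.
EBIT = $1,502,815.00 − $929,700 = $573,115.00.
Interest = $233,600.00, so EBIT − I = $339,515.00.
DCL = total CM / (EBIT − I) = $1,502,815.00 / $339,515.00 = 4.4264.
EPS therefore changes by 4.4264 × (+7.6%) = +33.6%.

+33.6%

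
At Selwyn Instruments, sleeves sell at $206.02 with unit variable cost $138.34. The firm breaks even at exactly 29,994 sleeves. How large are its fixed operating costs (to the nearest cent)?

$2,029,993.92

Contribution margin per unit = $206.02 − $138.34 = $67.68.
Fixed costs = break-even units × CM = 29,994 × $67.68 = $2,029,993.92.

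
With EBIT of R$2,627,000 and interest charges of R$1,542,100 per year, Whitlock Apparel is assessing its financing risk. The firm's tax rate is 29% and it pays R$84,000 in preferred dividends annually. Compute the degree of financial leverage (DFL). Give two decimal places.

2.72

Interest = R$1,542,100.00.
Preferred dividends grossed up pre-tax: R$84,000 / (1 − 0.29) = R$118,309.86.
DFL = EBIT ÷ [EBIT − I − D_p/(1−t)] = R$2,627,000 ÷ [R$2,627,000 − R$1,542,100.00 − R$118,309.86] = R$2,627,000 ÷ R$966,590.14 = 2.7178.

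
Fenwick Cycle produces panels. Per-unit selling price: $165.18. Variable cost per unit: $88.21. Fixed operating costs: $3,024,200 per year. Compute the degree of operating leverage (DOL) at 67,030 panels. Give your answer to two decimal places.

At 67,030 units, contribution = 67,030 × $76.97 = $5,159,299.10.
Subtracting fixed costs: EBIT = $5,159,299.10 − $3,024,200 = $2,135,099.10.
Degree of operating leverage = $5,159,299.10 / $2,135,099.10 = 2.4164.

2.42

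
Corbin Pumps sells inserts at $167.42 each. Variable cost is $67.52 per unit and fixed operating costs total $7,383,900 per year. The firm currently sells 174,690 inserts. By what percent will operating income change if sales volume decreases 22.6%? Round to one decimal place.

Contribution at this volume is 174,690 × $99.90 = $17,451,531.00.
EBIT = $17,451,531.00 − $7,383,900 = $10,067,631.00.
So DOL = total CM / EBIT = $17,451,531.00 / $10,067,631.00 = 1.7334.
So EBIT moves 1.7334 × (-22.6%) = -39.2%.

-39.2%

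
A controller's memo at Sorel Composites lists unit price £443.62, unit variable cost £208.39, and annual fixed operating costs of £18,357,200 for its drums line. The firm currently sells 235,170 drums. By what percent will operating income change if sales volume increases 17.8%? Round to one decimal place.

+26.6%

At 235,170 units, contribution = 235,170 × £235.23 = £55,319,039.10.
Subtracting fixed costs: EBIT = £55,319,039.10 − £18,357,200 = £36,961,839.10.
So DOL = total CM / EBIT = £55,319,039.10 / £36,961,839.10 = 1.4967.
%ΔEBIT = DOL × %ΔSales = 1.4967 × +17.8% = +26.6%.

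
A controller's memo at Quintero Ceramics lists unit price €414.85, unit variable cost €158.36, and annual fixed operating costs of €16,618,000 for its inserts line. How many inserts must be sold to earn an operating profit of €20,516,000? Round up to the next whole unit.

Contribution margin per unit = €414.85 − €158.36 = €256.49.
Need Q such that Q × €256.49 − €16,618,000 = €20,516,000, i.e. Q = €37,134,000 / €256.49 = 144,777.57 → 144,778.

144,778 inserts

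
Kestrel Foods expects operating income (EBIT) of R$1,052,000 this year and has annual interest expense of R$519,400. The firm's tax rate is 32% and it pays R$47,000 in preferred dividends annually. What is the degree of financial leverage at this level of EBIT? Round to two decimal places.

Annual interest charges come to R$519,400.00.
Preferred dividends grossed up pre-tax: R$47,000 / (1 − 0.32) = R$69,117.65.
DFL = EBIT ÷ [EBIT − I − D_p/(1−t)] = R$1,052,000 ÷ [R$1,052,000 − R$519,400.00 − R$69,117.65] = R$1,052,000 ÷ R$463,482.35 = 2.2698.

2.27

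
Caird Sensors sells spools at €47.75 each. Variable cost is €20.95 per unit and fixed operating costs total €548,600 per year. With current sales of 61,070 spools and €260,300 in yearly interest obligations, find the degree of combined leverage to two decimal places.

1.98

Total contribution margin = 61,070 × €26.80 = €1,636,676.00.
Operating income = contribution − fixed costs = €1,636,676.00 − €548,600 = €1,088,076.00. Interest = €260,300.00, so EBIT − I = €827,776.00.
Degree of total leverage = total CM / (EBIT − interest) = €1,636,676.00 / €827,776.00 = 1.9772.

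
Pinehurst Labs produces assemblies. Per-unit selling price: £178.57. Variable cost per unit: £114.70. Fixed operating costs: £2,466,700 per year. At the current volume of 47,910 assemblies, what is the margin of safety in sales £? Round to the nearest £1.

£1,658,802

Each unit contributes £178.57 − £114.70 = £63.87. Break-even units = £2,466,700 ÷ £63.87 = 38,620.64; break-even revenue = 38,620.64 × £178.57 = £6,896,486.91.
Actual sales revenue = 47,910 × £178.57 = £8,555,288.70.
Margin of safety = £8,555,288.70 − £6,896,486.91 = £1,658,802.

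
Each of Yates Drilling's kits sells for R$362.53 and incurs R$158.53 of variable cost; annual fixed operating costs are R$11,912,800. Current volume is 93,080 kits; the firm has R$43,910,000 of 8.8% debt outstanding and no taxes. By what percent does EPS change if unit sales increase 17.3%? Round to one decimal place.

Contribution at this volume is 93,080 × R$204.00 = R$18,988,320.00.
Operating income = contribution − fixed costs = R$18,988,320.00 − R$11,912,800 = R$7,075,520.00.
After interest of R$3,864,080.00, pre-tax earnings = R$3,211,440.00.
DCL = total CM / (EBIT − I) = R$18,988,320.00 / R$3,211,440.00 = 5.9127.
%ΔEPS = DCL × %ΔSales = 5.9127 × +17.3% = +102.3%.

+102.3%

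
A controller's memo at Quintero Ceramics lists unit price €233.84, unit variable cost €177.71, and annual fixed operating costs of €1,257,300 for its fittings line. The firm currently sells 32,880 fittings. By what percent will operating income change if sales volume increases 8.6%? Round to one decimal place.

+27.0%

Total contribution margin = 32,880 × €56.13 = €1,845,554.40.
Subtracting fixed costs: EBIT = €1,845,554.40 − €1,257,300 = €588,254.40.
Degree of operating leverage = €1,845,554.40 / €588,254.40 = 3.1373.
%ΔEBIT = DOL × %ΔSales = 3.1373 × +8.6% = +27.0%.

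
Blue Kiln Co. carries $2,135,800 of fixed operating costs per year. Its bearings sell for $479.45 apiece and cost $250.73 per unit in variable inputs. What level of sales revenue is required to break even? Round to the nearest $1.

$4,477,131

CM per unit = $479.45 − $250.73 = $228.72; CM ratio = $228.72 / $479.45 = 0.4770.
Break-even revenue = fixed costs × price ÷ CM = $2,135,800 × $479.45 ÷ $228.72 = $4,477,131.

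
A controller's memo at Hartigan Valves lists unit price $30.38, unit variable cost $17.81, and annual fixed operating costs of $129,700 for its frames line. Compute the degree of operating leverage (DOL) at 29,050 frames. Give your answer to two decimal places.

1.55

At 29,050 units, contribution = 29,050 × $12.57 = $365,158.50.
Subtracting fixed costs: EBIT = $365,158.50 − $129,700 = $235,458.50.
DOL = contribution ÷ EBIT = $365,158.50 ÷ $235,458.50 = 1.5508.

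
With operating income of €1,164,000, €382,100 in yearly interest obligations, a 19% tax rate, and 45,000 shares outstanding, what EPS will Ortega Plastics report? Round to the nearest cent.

Pre-tax income = €1,164,000 − €382,100.00 = €781,900.00.
Net income = €781,900.00 × (1 − 0.19) = €633,339.00.
Per share: €633,339.00 / 45,000 shares = €14.07.

€14.07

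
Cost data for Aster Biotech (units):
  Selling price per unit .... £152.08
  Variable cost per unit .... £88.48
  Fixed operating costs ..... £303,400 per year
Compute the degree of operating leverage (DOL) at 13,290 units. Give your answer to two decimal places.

1.56

Total contribution margin = 13,290 × £63.60 = £845,244.00.
Subtracting fixed costs: EBIT = £845,244.00 − £303,400 = £541,844.00.
DOL = contribution ÷ EBIT = £845,244.00 ÷ £541,844.00 = 1.5599.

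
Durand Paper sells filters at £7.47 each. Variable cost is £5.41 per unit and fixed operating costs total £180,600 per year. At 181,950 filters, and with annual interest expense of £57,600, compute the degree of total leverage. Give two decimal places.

Contribution at this volume is 181,950 × £2.06 = £374,817.00.
Operating income = contribution − fixed costs = £374,817.00 − £180,600 = £194,217.00. Interest = £57,600.00, so EBIT − I = £136,617.00.
Degree of total leverage = total CM / (EBIT − interest) = £374,817.00 / £136,617.00 = 2.7436.

2.74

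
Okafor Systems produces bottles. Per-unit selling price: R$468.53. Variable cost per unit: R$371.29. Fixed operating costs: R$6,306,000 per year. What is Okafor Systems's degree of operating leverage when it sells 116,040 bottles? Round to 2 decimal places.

2.27

At 116,040 units, contribution = 116,040 × R$97.24 = R$11,283,729.60.
EBIT = R$11,283,729.60 − R$6,306,000 = R$4,977,729.60.
So DOL = total CM / EBIT = R$11,283,729.60 / R$4,977,729.60 = 2.2668.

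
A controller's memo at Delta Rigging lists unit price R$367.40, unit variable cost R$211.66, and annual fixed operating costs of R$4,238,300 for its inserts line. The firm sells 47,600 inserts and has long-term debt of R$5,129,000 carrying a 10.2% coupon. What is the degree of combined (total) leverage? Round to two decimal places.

2.80

At 47,600 units, contribution = 47,600 × R$155.74 = R$7,413,224.00.
Subtracting fixed costs: EBIT = R$7,413,224.00 − R$4,238,300 = R$3,174,924.00. Interest = R$523,158.00, so EBIT − I = R$2,651,766.00.
DCL = contribution ÷ (EBIT − I) = R$7,413,224.00 ÷ R$2,651,766.00 = 2.7956.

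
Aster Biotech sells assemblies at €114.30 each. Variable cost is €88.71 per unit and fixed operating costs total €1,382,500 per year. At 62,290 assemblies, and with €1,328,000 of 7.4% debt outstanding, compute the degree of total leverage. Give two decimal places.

At 62,290 units, contribution = 62,290 × €25.59 = €1,594,001.10.
EBIT = €1,594,001.10 − €1,382,500 = €211,501.10. Interest = €98,272.00, so EBIT − I = €113,229.10.
Degree of total leverage = total CM / (EBIT − interest) = €1,594,001.10 / €113,229.10 = 14.0777.

14.08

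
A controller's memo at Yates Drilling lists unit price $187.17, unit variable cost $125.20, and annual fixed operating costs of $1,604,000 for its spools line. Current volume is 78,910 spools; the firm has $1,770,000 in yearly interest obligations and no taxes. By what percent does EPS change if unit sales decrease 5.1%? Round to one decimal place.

-16.5%

Total contribution margin = 78,910 × $61.97 = $4,890,052.70.
Subtracting fixed costs: EBIT = $4,890,052.70 − $1,604,000 = $3,286,052.70.
Interest = $1,770,000.00, so EBIT − I = $1,516,052.70.
DCL = total CM / (EBIT − I) = $4,890,052.70 / $1,516,052.70 = 3.2255.
%ΔEPS = DCL × %ΔSales = 3.2255 × -5.1% = -16.5%.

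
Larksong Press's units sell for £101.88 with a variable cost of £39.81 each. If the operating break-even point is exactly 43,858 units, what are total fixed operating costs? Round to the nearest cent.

£2,722,266.06

Each unit contributes £101.88 − £39.81 = £62.07.
Since BE = FC / CM, FC = 43,858 × £62.07 = £2,722,266.06.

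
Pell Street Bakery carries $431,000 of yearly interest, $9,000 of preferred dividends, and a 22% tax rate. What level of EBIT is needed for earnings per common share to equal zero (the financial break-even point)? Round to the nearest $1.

$442,538

Preferred dividends are paid after tax, so their pre-tax equivalent is $9,000 ÷ (1 − 0.22) = $11,538.46.
Financial break-even EBIT = interest + D_p ÷ (1 − t) = $431,000 + $11,538.46 = $442,538.46.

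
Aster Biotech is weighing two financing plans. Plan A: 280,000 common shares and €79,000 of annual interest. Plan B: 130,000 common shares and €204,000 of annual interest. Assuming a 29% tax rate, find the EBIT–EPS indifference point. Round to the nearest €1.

At indifference, (EBIT − 79,000)(1 − t)/280,000 = (EBIT − 204,000)(1 − t)/130,000.
The (1 − t) factor cancels: (EBIT − 79,000) × 130,000 = (EBIT − 204,000) × 280,000.
Solving, EBIT = (204,000·280,000 − 79,000·130,000) / (280,000 − 130,000) = 46,850,000,000 / 150,000 = 312,333.33.

€312,333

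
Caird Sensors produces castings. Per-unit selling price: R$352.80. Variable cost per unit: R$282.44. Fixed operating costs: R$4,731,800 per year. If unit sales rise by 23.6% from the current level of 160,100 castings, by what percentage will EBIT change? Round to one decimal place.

Contribution at this volume is 160,100 × R$70.36 = R$11,264,636.00.
Subtracting fixed costs: EBIT = R$11,264,636.00 − R$4,731,800 = R$6,532,836.00.
Degree of operating leverage = R$11,264,636.00 / R$6,532,836.00 = 1.7243.
%ΔEBIT = DOL × %ΔSales = 1.7243 × +23.6% = +40.7%.

+40.7%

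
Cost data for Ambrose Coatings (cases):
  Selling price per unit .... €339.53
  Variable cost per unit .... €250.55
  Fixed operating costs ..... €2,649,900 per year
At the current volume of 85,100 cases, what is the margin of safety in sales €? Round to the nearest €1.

Each unit contributes €339.53 − €250.55 = €88.98. Break-even units = €2,649,900 ÷ €88.98 = 29,780.85; break-even revenue = 29,780.85 × €339.53 = €10,111,491.87.
Actual sales revenue = 85,100 × €339.53 = €28,894,003.00.
Margin of safety = €28,894,003.00 − €10,111,491.87 = €18,782,511.

€18,782,511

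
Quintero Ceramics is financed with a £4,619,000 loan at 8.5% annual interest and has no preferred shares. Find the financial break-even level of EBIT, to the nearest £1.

£392,615

Annual interest = 8.5% × £4,619,000 = £392,615.00.
With no preferred dividends, EPS = 0 when EBIT exactly covers interest, so the financial break-even EBIT is £392,615.00.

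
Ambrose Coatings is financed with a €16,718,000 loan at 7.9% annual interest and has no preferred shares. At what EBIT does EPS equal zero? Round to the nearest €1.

€1,320,722

Annual interest = 7.9% × €16,718,000 = €1,320,722.00.
With no preferred dividends, EPS = 0 when EBIT exactly covers interest, so the financial break-even EBIT is €1,320,722.00.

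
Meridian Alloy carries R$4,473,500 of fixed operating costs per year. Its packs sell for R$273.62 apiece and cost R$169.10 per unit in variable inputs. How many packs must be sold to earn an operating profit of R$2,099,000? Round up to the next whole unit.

Each unit contributes R$273.62 − R$169.10 = R$104.52.
Units = (FC + target) / CM = (R$4,473,500 + R$2,099,000) / R$104.52 = 62,882.70, so 62,883 packs.

62,883 packs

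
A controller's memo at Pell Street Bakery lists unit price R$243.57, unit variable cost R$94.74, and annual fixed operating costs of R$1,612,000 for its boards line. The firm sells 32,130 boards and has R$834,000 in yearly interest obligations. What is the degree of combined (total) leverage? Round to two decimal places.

Contribution at this volume is 32,130 × R$148.83 = R$4,781,907.90.
EBIT = R$4,781,907.90 − R$1,612,000 = R$3,169,907.90. Interest = R$834,000.00.
DOL = R$4,781,907.90 ÷ R$3,169,907.90 = 1.5085; DFL = R$3,169,907.90 ÷ R$2,335,907.90 = 1.3570.
DCL = DOL × DFL = 1.5085 × 1.3570 = 2.0470.

2.05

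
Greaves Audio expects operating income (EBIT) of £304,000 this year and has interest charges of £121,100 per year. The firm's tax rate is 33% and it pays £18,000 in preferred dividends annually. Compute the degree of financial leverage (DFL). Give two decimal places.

1.95

Annual interest charges come to £121,100.00.
Pre-tax preferred-dividend burden = £18,000 ÷ (1 − 0.33) = £26,865.67.
DFL = EBIT ÷ [EBIT − I − D_p/(1−t)] = £304,000 ÷ [£304,000 − £121,100.00 − £26,865.67] = £304,000 ÷ £156,034.33 = 1.9483.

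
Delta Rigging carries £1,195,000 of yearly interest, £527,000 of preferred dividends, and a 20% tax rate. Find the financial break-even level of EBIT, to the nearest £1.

Preferred dividends are paid after tax, so their pre-tax equivalent is £527,000 ÷ (1 − 0.20) = £658,750.00.
EPS = 0 when EBIT covers interest plus the pre-tax preferred burden: £1,195,000 + £658,750.00 = £1,853,750.00.

£1,853,750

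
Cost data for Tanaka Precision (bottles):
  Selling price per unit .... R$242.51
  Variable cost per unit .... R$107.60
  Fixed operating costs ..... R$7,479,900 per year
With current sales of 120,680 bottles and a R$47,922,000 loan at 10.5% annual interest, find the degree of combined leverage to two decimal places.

4.32

Total contribution margin = 120,680 × R$134.91 = R$16,280,938.80.
EBIT = R$16,280,938.80 − R$7,479,900 = R$8,801,038.80. Interest = R$5,031,810.00, so EBIT − I = R$3,769,228.80.
Degree of total leverage = total CM / (EBIT − interest) = R$16,280,938.80 / R$3,769,228.80 = 4.3194.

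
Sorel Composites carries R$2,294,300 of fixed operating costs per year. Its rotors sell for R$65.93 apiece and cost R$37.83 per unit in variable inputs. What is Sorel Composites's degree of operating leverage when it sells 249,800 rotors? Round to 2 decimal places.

Total contribution margin = 249,800 × R$28.10 = R$7,019,380.00.
EBIT = R$7,019,380.00 − R$2,294,300 = R$4,725,080.00.
So DOL = total CM / EBIT = R$7,019,380.00 / R$4,725,080.00 = 1.4856.

1.49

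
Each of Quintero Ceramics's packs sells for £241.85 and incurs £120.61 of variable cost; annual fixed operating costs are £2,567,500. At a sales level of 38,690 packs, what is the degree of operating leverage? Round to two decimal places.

At 38,690 units, contribution = 38,690 × £121.24 = £4,690,775.60.
Subtracting fixed costs: EBIT = £4,690,775.60 − £2,567,500 = £2,123,275.60.
DOL = contribution ÷ EBIT = £4,690,775.60 ÷ £2,123,275.60 = 2.2092.

2.21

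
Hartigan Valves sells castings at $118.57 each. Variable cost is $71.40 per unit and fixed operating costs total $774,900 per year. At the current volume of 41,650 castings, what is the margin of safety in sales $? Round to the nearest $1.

$2,990,595

Contribution margin per unit = $118.57 − $71.40 = $47.17. Break-even units = $774,900 ÷ $47.17 = 16,427.81; break-even revenue = 16,427.81 × $118.57 = $1,947,845.94.
Actual sales revenue = 41,650 × $118.57 = $4,938,440.50.
Margin of safety = $4,938,440.50 − $1,947,845.94 = $2,990,595.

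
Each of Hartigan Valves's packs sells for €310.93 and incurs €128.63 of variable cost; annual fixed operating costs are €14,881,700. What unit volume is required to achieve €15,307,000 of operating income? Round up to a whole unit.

Contribution margin per unit = €310.93 − €128.63 = €182.30.
Need Q such that Q × €182.30 − €14,881,700 = €15,307,000, i.e. Q = €30,188,700 / €182.30 = 165,599.01 → 165,600.

165,600 packs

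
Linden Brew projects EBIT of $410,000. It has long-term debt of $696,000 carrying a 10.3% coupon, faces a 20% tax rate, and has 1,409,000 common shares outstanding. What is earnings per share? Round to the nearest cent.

Interest = $71,688.00, so EBT = $410,000 − $71,688.00 = $338,312.00.
After tax at 20%: net income = $338,312.00 × 0.80 = $270,649.60.
EPS = $270,649.60 ÷ 1,409,000 = $0.19.

$0.19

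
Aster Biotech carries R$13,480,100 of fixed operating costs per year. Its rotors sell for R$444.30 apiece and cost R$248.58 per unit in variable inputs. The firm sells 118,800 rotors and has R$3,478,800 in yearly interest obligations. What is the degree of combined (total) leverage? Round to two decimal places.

3.70

Total contribution margin = 118,800 × R$195.72 = R$23,251,536.00.
Operating income = contribution − fixed costs = R$23,251,536.00 − R$13,480,100 = R$9,771,436.00. Interest = R$3,478,800.00, so EBIT − I = R$6,292,636.00.
DCL = contribution ÷ (EBIT − I) = R$23,251,536.00 ÷ R$6,292,636.00 = 3.6950.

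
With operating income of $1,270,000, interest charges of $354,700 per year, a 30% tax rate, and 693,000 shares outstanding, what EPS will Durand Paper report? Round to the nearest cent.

Pre-tax income = $1,270,000 − $354,700.00 = $915,300.00.
After tax at 30%: net income = $915,300.00 × 0.70 = $640,710.00.
Per share: $640,710.00 / 693,000 shares = $0.92.

$0.92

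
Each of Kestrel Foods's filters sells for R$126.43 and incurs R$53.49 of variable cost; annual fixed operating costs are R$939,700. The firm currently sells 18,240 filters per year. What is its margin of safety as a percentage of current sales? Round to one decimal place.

Each unit contributes R$126.43 − R$53.49 = R$72.94. Break-even units = R$939,700 ÷ R$72.94 = 12,883.19; break-even revenue = 12,883.19 × R$126.43 = R$1,628,821.92.
Actual sales revenue = 18,240 × R$126.43 = R$2,306,083.20.
Margin of safety = (R$2,306,083.20 − R$1,628,821.92) ÷ R$2,306,083.20 = 29.4%.

29.4%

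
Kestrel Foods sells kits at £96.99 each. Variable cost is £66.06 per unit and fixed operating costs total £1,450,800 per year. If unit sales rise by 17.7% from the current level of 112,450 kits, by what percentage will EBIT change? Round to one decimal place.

+30.4%

At 112,450 units, contribution = 112,450 × £30.93 = £3,478,078.50.
Operating income = contribution − fixed costs = £3,478,078.50 − £1,450,800 = £2,027,278.50.
So DOL = total CM / EBIT = £3,478,078.50 / £2,027,278.50 = 1.7156.
So EBIT moves 1.7156 × (+17.7%) = +30.4%.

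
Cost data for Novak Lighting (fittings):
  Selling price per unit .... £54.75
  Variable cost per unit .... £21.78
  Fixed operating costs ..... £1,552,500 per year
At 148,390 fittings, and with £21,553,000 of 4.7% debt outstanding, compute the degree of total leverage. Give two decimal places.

2.10

Total contribution margin = 148,390 × £32.97 = £4,892,418.30.
Subtracting fixed costs: EBIT = £4,892,418.30 − £1,552,500 = £3,339,918.30. Interest = £1,012,991.00.
DOL = £4,892,418.30 ÷ £3,339,918.30 = 1.4648; DFL = £3,339,918.30 ÷ £2,326,927.30 = 1.4353.
Combined leverage = 1.4648 × 1.4353 = 2.1024.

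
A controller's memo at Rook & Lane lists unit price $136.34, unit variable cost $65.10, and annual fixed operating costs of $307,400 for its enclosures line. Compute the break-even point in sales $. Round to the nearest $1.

CM per unit = $136.34 − $65.10 = $71.24; CM ratio = $71.24 / $136.34 = 0.5225.
Break-even revenue = fixed costs × price ÷ CM = $307,400 × $136.34 ÷ $71.24 = $588,306.

$588,306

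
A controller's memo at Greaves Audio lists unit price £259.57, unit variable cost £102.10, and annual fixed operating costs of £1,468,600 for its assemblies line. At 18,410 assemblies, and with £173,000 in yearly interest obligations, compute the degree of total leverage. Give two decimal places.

2.31

At 18,410 units, contribution = 18,410 × £157.47 = £2,899,022.70.
Subtracting fixed costs: EBIT = £2,899,022.70 − £1,468,600 = £1,430,422.70. Interest = £173,000.00, so EBIT − I = £1,257,422.70.
DCL = contribution ÷ (EBIT − I) = £2,899,022.70 ÷ £1,257,422.70 = 2.3055.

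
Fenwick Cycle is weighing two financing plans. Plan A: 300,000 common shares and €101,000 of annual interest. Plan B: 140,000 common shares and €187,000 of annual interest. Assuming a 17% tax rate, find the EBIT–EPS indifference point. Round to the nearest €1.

€262,250

At indifference, (EBIT − 101,000)(1 − t)/300,000 = (EBIT − 187,000)(1 − t)/140,000.
The (1 − t) factor cancels: (EBIT − 101,000) × 140,000 = (EBIT − 187,000) × 300,000.
EBIT × (300,000 − 140,000) = 187,000 × 300,000 − 101,000 × 140,000 = 41,960,000,000, so EBIT = 41,960,000,000 ÷ 160,000 = 262,250.00.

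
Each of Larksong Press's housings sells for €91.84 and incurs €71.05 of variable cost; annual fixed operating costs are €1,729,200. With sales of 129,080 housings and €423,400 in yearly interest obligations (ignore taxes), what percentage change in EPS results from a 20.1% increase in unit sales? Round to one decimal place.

+101.6%

Contribution at this volume is 129,080 × €20.79 = €2,683,573.20.
Operating income = contribution − fixed costs = €2,683,573.20 − €1,729,200 = €954,373.20.
After interest of €423,400.00, pre-tax earnings = €530,973.20.
Degree of combined leverage = contribution ÷ (EBIT − I) = €2,683,573.20 ÷ €530,973.20 = 5.0541.
EPS therefore changes by 5.0541 × (+20.1%) = +101.6%.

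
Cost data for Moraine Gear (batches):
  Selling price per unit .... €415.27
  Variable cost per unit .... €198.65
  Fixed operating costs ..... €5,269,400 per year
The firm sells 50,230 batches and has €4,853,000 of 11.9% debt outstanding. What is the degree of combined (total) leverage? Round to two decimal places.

Total contribution margin = 50,230 × €216.62 = €10,880,822.60.
Operating income = contribution − fixed costs = €10,880,822.60 − €5,269,400 = €5,611,422.60. Interest = €577,507.00, so EBIT − I = €5,033,915.60.
DCL = contribution ÷ (EBIT − I) = €10,880,822.60 ÷ €5,033,915.60 = 2.1615.

2.16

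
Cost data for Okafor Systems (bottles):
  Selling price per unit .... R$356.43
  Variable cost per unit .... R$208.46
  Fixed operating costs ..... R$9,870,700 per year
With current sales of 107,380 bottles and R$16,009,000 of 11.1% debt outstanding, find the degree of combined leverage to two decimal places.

At 107,380 units, contribution = 107,380 × R$147.97 = R$15,889,018.60.
Subtracting fixed costs: EBIT = R$15,889,018.60 − R$9,870,700 = R$6,018,318.60. Interest = R$1,776,999.00.
DOL = R$15,889,018.60 ÷ R$6,018,318.60 = 2.6401; DFL = R$6,018,318.60 ÷ R$4,241,319.60 = 1.4190.
DCL = DOL × DFL = 2.6401 × 1.4190 = 3.7463.

3.75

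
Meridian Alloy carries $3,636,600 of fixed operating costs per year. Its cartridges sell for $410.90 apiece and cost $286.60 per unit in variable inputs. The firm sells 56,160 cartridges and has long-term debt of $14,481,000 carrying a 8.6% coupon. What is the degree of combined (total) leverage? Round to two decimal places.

Contribution at this volume is 56,160 × $124.30 = $6,980,688.00.
Operating income = contribution − fixed costs = $6,980,688.00 − $3,636,600 = $3,344,088.00. Interest = $1,245,366.00, so EBIT − I = $2,098,722.00.
Degree of total leverage = total CM / (EBIT − interest) = $6,980,688.00 / $2,098,722.00 = 3.3262.

3.33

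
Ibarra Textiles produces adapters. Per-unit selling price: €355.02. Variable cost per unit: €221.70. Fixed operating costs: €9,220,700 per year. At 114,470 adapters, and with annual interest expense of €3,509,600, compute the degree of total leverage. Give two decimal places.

6.03

At 114,470 units, contribution = 114,470 × €133.32 = €15,261,140.40.
Subtracting fixed costs: EBIT = €15,261,140.40 − €9,220,700 = €6,040,440.40. Interest = €3,509,600.00.
DOL = €15,261,140.40 ÷ €6,040,440.40 = 2.5265; DFL = €6,040,440.40 ÷ €2,530,840.40 = 2.3867.
DCL = DOL × DFL = 2.5265 × 2.3867 = 6.0300.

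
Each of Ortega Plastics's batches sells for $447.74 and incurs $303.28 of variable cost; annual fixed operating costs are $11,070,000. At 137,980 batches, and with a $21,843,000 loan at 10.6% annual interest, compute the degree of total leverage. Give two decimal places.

At 137,980 units, contribution = 137,980 × $144.46 = $19,932,590.80.
Operating income = contribution − fixed costs = $19,932,590.80 − $11,070,000 = $8,862,590.80. Interest = $2,315,358.00.
DOL = $19,932,590.80 ÷ $8,862,590.80 = 2.2491; DFL = $8,862,590.80 ÷ $6,547,232.80 = 1.3536.
Combined leverage = 2.2491 × 1.3536 = 3.0444.

3.04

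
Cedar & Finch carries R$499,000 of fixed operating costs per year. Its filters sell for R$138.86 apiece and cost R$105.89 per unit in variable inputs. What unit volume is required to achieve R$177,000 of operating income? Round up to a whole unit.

Each unit contributes R$138.86 − R$105.89 = R$32.97.
Units = (FC + target) / CM = (R$499,000 + R$177,000) / R$32.97 = 20,503.49, so 20,504 filters.

20,504 filters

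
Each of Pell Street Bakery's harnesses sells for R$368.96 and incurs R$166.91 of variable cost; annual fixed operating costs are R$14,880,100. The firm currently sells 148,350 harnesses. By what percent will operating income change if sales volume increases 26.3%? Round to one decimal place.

At 148,350 units, contribution = 148,350 × R$202.05 = R$29,974,117.50.
EBIT = R$29,974,117.50 − R$14,880,100 = R$15,094,017.50.
So DOL = total CM / EBIT = R$29,974,117.50 / R$15,094,017.50 = 1.9858.
Operating income changes by 1.9858 × +26.3% = +52.2%.

+52.2%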